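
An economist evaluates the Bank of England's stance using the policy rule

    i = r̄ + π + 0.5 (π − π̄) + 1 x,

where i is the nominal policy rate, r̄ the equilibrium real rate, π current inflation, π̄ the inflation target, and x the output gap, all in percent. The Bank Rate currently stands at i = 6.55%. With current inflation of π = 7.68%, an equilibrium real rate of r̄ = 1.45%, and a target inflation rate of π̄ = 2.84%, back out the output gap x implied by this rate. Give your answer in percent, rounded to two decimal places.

-5.00%

1 x = 6.55 − 1.45 − 7.68 − 0.5 × (7.68 − 2.84) = -5
x = -5 / 1 = -5.00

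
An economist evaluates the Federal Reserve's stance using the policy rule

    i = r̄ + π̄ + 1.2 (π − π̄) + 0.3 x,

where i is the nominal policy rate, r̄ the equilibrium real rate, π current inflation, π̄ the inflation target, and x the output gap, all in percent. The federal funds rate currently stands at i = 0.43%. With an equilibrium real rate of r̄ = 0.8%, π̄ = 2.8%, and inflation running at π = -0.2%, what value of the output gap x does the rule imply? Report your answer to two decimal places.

0.3 x = 0.43 − 0.8 − 2.8 − 1.2 × ((-0.2) − 2.8) = 0.43
x = 0.43 / 0.3 = 1.43

1.43%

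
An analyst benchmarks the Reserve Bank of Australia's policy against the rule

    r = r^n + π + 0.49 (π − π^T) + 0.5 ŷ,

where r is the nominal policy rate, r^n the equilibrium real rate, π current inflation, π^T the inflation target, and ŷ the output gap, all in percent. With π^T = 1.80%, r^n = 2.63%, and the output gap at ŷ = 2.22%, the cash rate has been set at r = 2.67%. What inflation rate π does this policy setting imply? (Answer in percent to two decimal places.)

-0.13%

Collecting π: r = r^n + (1 + 0.49) π − 0.49 π^T + 0.5 ŷ
1.49 π = 2.67 − 2.63 + 0.49 × 1.80 − 0.5 × 2.22 = -0.188
π = -0.188 / 1.49 = -0.13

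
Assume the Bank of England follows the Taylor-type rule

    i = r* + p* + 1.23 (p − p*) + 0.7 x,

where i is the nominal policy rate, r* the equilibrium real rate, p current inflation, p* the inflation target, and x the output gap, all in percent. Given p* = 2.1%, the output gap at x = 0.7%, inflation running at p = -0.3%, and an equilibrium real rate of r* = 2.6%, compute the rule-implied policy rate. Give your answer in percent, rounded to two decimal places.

2.24%

i = 2.6 + 2.1 + 1.23 × (-0.3 − 2.1) + 0.7 × 0.7
   = 2.6 + 2.1 − 2.952 + 0.49 = 2.24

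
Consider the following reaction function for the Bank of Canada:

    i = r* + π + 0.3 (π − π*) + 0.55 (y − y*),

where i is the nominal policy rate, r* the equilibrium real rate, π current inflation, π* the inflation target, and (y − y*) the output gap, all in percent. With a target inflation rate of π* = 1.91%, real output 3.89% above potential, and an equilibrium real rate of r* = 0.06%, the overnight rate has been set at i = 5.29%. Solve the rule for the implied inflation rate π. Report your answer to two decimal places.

Output 3.89% above potential → (y − y*) = 3.89.
Collecting π: i = r* + (1 + 0.3) π − 0.3 π* + 0.55 (y − y*)
1.3 π = 5.29 − 0.06 + 0.3 × 1.91 − 0.55 × 3.89 = 3.6635
π = 3.6635 / 1.3 = 2.82

2.82%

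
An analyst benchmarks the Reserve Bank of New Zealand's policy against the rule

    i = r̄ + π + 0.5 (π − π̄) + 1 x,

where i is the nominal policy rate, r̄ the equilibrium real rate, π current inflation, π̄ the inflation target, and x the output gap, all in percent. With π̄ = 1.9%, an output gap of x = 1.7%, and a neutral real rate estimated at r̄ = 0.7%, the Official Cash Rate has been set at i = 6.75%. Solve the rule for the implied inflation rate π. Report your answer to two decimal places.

3.53%

Collecting π: i = r̄ + (1 + 0.5) π − 0.5 π̄ + 1 x
1.5 π = 6.75 − 0.7 + 0.5 × 1.9 − 1 × 1.7 = 5.3
π = 5.3 / 1.5 = 3.53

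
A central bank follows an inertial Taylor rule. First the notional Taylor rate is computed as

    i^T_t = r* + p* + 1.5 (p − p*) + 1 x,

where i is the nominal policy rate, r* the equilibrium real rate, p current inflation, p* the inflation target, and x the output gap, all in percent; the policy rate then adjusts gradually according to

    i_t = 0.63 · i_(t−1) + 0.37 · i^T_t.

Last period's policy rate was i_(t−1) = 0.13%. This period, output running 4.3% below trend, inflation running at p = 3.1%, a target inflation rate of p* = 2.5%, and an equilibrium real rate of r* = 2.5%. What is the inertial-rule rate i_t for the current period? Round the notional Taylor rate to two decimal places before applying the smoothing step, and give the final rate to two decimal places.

Output 4.3% below potential → x = -4.3.
i^T_t = 2.5 + 2.5 + 1.5 × (3.1 − 2.5) + 1 × (-4.3)
   = 2.5 + 2.5 + 0.9 − 4.3 = 1.60
i_t = 0.63 × 0.13 + 0.37 × 1.60 = 0.0819 + 0.592 = 0.67

0.67%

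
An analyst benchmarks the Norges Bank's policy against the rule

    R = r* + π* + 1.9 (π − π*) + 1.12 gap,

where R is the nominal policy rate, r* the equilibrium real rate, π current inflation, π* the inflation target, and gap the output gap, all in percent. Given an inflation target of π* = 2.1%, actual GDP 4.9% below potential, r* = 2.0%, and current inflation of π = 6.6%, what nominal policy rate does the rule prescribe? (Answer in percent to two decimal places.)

7.16%

Output 4.9% below potential → gap = -4.9.
R = 2.0 + 2.1 + 1.9 × (6.6 − 2.1) + 1.12 × (-4.9)
   = 2.0 + 2.1 + 8.55 − 5.488 = 7.16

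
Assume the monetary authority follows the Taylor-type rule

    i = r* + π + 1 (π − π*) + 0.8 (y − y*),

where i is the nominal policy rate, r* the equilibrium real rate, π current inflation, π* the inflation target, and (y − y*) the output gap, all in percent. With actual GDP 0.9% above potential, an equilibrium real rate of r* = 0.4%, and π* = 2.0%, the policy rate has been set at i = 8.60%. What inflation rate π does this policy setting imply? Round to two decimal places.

4.74%

Output 0.9% above potential → (y − y*) = 0.9.
Collecting π: i = r* + (1 + 1) π − 1 π* + 0.8 (y − y*)
2 π = 8.60 − 0.4 + 1 × 2.0 − 0.8 × 0.9 = 9.48
π = 9.48 / 2 = 4.74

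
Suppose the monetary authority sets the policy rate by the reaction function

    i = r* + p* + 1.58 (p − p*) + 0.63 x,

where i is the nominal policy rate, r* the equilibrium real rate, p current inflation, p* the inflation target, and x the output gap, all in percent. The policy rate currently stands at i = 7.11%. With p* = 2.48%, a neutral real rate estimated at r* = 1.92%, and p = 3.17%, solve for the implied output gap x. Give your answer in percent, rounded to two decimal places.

0.63 x = 7.11 − 1.92 − 2.48 − 1.58 × (3.17 − 2.48) = 1.6198
x = 1.6198 / 0.63 = 2.57

2.57%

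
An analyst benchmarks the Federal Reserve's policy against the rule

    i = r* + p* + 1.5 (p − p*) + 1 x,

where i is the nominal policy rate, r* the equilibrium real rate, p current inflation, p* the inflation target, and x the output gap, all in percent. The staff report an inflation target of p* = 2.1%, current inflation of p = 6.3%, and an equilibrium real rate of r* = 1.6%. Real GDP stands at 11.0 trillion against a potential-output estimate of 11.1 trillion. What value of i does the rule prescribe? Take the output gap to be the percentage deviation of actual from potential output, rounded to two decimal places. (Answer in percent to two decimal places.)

Output gap = 100 × (11.0 − 11.1) / 11.1 = -0.90%.
i = 1.60 + 2.10 + 1.5 × (6.30 − 2.10) + 1 × (-0.90)
   = 1.60 + 2.1 + 6.3 − 0.9 = 9.10

9.10%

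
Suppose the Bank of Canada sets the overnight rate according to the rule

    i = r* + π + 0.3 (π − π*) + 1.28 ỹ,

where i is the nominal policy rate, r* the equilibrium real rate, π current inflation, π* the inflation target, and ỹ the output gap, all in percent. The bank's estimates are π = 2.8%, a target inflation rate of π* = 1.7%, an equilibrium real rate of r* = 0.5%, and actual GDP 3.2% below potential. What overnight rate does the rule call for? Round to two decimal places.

Output 3.2% below potential → ỹ = -3.2.
i = 0.5 + 2.8 + 0.3 × (2.8 − 1.7) + 1.28 × (-3.2)
   = 0.5 + 2.8 + 0.33 − 4.096 = -0.47

-0.47%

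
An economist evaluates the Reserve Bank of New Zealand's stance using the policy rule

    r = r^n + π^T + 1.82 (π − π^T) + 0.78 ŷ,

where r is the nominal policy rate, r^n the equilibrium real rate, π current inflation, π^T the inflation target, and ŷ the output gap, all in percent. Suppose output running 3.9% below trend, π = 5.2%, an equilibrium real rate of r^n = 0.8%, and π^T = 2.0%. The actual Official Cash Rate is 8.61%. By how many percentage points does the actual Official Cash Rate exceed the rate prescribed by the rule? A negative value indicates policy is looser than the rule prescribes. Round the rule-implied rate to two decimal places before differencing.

Output 3.9% below potential → ŷ = -3.9.
r = 0.8 + 2.0 + 1.82 × (5.2 − 2.0) + 0.78 × (-3.9)
   = 0.8 + 2 + 5.824 − 3.042 = 5.58
Deviation = 8.61 − 5.58 = 3.03 pp.

3.03 pp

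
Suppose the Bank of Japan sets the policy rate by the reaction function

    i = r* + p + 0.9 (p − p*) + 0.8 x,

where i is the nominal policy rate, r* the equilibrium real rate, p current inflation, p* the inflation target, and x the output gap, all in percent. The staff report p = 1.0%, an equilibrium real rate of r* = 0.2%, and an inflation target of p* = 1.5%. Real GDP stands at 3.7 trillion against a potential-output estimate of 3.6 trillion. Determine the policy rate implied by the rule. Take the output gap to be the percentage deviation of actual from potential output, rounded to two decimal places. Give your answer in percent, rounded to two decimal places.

Output gap = 100 × (3.7 − 3.6) / 3.6 = 2.78%.
i = 0.20 + 1.00 + 0.9 × (1.00 − 1.50) + 0.8 × 2.78
   = 0.20 + 1 − 0.45 + 2.224 = 2.97

2.97%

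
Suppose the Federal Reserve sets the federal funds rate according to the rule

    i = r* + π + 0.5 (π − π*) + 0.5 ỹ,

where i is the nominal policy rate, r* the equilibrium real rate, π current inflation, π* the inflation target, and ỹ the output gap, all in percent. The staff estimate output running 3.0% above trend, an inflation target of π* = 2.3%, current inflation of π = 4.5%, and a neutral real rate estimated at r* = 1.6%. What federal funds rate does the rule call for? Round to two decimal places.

8.70%

Output 3.0% above potential → ỹ = 3.0.
i = 1.6 + 4.5 + 0.5 × (4.5 − 2.3) + 0.5 × 3.0
   = 1.6 + 4.5 + 1.1 + 1.5 = 8.70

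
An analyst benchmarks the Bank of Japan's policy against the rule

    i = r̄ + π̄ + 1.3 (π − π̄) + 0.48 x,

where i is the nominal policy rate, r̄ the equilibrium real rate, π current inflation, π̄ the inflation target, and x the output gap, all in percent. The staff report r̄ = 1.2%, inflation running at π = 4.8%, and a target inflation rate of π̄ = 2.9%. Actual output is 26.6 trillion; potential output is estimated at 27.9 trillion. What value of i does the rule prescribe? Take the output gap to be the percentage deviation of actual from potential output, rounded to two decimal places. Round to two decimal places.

Output gap = 100 × (26.6 − 27.9) / 27.9 = -4.66%.
i = 1.20 + 2.90 + 1.3 × (4.80 − 2.90) + 0.48 × (-4.66)
   = 1.20 + 2.9 + 2.47 − 2.2368 = 4.33

4.33%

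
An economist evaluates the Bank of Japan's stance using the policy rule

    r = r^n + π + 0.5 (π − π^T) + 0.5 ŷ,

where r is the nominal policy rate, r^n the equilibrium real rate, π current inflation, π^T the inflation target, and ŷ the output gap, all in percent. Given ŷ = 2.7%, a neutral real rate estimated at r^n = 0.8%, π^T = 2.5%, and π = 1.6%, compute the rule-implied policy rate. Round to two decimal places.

r = 0.8 + 1.6 + 0.5 × (1.6 − 2.5) + 0.5 × 2.7
   = 0.8 + 1.6 − 0.45 + 1.35 = 3.30

3.30%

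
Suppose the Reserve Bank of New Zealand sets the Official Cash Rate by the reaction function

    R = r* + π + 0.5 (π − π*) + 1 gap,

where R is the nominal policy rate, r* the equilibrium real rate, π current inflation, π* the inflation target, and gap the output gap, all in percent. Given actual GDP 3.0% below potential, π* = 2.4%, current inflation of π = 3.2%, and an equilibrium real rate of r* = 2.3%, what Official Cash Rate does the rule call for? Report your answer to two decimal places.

Output 3.0% below potential → gap = -3.0.
R = 2.3 + 3.2 + 0.5 × (3.2 − 2.4) + 1 × (-3.0)
   = 2.3 + 3.2 + 0.4 − 3 = 2.90

2.90%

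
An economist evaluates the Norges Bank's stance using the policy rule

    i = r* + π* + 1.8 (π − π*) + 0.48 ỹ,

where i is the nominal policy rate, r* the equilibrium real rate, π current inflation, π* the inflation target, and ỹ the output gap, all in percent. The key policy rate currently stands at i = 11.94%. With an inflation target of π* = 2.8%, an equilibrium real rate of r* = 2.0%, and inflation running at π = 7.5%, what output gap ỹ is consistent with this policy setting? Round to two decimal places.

-2.75%

0.48 ỹ = 11.94 − 2.0 − 2.8 − 1.8 × (7.5 − 2.8) = -1.32
ỹ = -1.32 / 0.48 = -2.75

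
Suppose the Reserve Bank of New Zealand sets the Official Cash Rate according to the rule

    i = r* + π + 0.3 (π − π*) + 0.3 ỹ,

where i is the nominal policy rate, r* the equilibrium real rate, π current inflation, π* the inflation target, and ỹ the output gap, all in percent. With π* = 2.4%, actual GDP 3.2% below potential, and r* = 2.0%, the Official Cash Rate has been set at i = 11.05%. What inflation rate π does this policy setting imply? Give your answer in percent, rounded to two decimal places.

8.25%

Output 3.2% below potential → ỹ = -3.2.
Collecting π: i = r* + (1 + 0.3) π − 0.3 π* + 0.3 ỹ
1.3 π = 11.05 − 2.0 + 0.3 × 2.4 − 0.3 × (-3.2) = 10.73
π = 10.73 / 1.3 = 8.25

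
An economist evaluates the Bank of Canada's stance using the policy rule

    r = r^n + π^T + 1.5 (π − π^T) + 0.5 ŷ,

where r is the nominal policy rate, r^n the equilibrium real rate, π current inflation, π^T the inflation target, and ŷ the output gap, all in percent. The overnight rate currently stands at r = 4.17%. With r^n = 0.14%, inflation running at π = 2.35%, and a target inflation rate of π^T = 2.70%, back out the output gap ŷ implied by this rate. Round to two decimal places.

3.71%

0.5 ŷ = 4.17 − 0.14 − 2.70 − 1.5 × (2.35 − 2.70) = 1.855
ŷ = 1.855 / 0.5 = 3.71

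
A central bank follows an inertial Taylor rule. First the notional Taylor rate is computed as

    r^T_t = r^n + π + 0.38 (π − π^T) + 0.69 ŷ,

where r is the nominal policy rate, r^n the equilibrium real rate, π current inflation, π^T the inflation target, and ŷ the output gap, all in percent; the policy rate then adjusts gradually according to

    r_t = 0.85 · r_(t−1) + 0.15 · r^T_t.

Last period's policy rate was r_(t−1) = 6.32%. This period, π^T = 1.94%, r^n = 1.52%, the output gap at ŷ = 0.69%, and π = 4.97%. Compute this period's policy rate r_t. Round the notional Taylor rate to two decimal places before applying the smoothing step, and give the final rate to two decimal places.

6.59%

r^T_t = 1.52 + 4.97 + 0.38 × (4.97 − 1.94) + 0.69 × 0.69
   = 1.52 + 4.97 + 1.1514 + 0.4761 = 8.12
r_t = 0.85 × 6.32 + 0.15 × 8.12 = 5.372 + 1.218 = 6.59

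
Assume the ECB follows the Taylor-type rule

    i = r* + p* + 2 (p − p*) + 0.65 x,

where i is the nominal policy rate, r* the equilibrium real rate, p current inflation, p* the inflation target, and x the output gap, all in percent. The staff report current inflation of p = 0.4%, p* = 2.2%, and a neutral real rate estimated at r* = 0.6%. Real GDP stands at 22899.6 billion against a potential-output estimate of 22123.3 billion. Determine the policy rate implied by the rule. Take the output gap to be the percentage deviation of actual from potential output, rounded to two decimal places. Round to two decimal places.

1.48%

Output gap = 100 × (22899.6 − 22123.3) / 22123.3 = 3.51%.
i = 0.60 + 2.20 + 2 × (0.40 − 2.20) + 0.65 × 3.51
   = 0.60 + 2.2 − 3.6 + 2.2815 = 1.48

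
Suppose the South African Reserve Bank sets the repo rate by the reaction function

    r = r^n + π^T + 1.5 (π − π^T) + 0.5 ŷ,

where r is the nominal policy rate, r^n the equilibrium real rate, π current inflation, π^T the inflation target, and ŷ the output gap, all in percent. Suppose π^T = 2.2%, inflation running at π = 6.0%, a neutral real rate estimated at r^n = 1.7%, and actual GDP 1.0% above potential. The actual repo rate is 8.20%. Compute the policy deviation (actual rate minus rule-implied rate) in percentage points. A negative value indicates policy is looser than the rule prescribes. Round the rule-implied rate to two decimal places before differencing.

Output 1.0% above potential → ŷ = 1.0.
r = 1.7 + 2.2 + 1.5 × (6.0 − 2.2) + 0.5 × 1.0
   = 1.7 + 2.2 + 5.7 + 0.5 = 10.10
Deviation = 8.20 − 10.10 = -1.90 pp.

-1.90 pp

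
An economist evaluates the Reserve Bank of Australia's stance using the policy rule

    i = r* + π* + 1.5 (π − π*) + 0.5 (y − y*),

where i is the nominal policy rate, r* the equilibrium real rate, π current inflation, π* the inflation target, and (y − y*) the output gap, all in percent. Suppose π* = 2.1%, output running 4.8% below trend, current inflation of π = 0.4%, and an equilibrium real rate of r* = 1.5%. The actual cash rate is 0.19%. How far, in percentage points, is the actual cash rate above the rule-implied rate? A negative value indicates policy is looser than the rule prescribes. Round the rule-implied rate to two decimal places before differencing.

Output 4.8% below potential → (y − y*) = -4.8.
i = 1.5 + 2.1 + 1.5 × (0.4 − 2.1) + 0.5 × (-4.8)
   = 1.5 + 2.1 − 2.55 − 2.4 = -1.35
Deviation = 0.19 − (-1.35) = 1.54 pp.

1.54 pp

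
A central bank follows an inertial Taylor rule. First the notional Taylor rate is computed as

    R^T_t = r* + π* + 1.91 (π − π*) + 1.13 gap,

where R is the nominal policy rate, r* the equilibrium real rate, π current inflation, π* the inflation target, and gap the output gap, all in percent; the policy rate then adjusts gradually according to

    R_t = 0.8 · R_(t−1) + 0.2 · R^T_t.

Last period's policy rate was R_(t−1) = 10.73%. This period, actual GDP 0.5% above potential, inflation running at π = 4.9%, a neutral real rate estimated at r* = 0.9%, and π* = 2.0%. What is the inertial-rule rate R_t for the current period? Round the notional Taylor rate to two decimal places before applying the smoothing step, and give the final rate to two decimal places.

10.38%

Output 0.5% above potential → gap = 0.5.
R^T_t = 0.9 + 2.0 + 1.91 × (4.9 − 2.0) + 1.13 × 0.5
   = 0.9 + 2 + 5.539 + 0.565 = 9.00
R_t = 0.8 × 10.73 + 0.2 × 9.00 = 8.584 + 1.8 = 10.38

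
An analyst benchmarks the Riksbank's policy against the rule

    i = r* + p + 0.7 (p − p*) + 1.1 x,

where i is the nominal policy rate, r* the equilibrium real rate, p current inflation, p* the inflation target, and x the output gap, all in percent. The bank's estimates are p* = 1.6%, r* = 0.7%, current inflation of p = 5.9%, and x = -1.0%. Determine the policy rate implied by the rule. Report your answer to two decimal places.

8.51%

i = 0.7 + 5.9 + 0.7 × (5.9 − 1.6) + 1.1 × (-1.0)
   = 0.7 + 5.9 + 3.01 − 1.1 = 8.51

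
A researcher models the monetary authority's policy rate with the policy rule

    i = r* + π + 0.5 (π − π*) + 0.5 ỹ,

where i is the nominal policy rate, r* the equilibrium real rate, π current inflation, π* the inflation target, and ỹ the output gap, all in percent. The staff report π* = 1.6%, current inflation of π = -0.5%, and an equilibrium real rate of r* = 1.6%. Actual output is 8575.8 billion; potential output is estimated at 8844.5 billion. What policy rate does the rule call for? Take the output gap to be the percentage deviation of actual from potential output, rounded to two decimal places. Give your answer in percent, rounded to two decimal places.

Output gap = 100 × (8575.8 − 8844.5) / 8844.5 = -3.04%.
i = 1.60 + (-0.50) + 0.5 × (-0.50 − 1.60) + 0.5 × (-3.04)
   = 1.60 − 0.5 − 1.05 − 1.52 = -1.47

-1.47%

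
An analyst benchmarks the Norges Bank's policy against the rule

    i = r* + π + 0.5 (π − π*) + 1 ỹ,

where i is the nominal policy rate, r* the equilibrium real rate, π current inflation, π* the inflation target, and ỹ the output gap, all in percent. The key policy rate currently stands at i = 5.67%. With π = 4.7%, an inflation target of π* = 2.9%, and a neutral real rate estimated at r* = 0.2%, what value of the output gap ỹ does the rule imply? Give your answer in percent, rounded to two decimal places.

1 ỹ = 5.67 − 0.2 − 4.7 − 0.5 × (4.7 − 2.9) = -0.13
ỹ = -0.13 / 1 = -0.13

-0.13%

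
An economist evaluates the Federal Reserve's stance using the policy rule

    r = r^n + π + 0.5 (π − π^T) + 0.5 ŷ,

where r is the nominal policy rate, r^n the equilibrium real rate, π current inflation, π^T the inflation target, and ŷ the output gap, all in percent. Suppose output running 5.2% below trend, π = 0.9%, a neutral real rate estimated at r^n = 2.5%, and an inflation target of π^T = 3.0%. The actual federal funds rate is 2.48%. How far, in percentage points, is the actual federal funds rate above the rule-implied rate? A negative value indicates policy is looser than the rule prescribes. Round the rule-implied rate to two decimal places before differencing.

2.73 pp

Output 5.2% below potential → ŷ = -5.2.
r = 2.5 + 0.9 + 0.5 × (0.9 − 3.0) + 0.5 × (-5.2)
   = 2.5 + 0.9 − 1.05 − 2.6 = -0.25
Deviation = 2.48 − (-0.25) = 2.73 pp.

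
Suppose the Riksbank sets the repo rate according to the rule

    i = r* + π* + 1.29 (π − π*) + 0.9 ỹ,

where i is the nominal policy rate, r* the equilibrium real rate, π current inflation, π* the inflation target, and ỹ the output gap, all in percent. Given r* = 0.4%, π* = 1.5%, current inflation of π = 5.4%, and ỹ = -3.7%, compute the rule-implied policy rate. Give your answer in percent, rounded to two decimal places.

3.60%

i = 0.4 + 1.5 + 1.29 × (5.4 − 1.5) + 0.9 × (-3.7)
   = 0.4 + 1.5 + 5.031 − 3.33 = 3.60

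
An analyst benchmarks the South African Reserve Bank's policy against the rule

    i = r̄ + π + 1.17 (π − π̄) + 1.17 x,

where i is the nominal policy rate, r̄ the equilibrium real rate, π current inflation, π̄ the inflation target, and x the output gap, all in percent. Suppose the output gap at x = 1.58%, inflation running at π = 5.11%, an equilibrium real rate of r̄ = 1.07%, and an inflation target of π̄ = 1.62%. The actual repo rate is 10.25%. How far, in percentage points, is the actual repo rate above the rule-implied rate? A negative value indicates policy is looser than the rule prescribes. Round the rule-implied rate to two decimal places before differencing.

i = 1.07 + 5.11 + 1.17 × (5.11 − 1.62) + 1.17 × 1.58
   = 1.07 + 5.11 + 4.0833 + 1.8486 = 12.11
Deviation = 10.25 − 12.11 = -1.86 pp.

-1.86 pp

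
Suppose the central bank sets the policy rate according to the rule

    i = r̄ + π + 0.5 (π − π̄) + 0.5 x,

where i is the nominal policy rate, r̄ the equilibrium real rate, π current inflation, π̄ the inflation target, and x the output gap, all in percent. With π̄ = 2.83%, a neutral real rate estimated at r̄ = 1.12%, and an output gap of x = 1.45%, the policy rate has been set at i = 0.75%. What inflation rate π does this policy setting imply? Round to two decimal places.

0.21%

Collecting π: i = r̄ + (1 + 0.5) π − 0.5 π̄ + 0.5 x
1.5 π = 0.75 − 1.12 + 0.5 × 2.83 − 0.5 × 1.45 = 0.32
π = 0.32 / 1.5 = 0.21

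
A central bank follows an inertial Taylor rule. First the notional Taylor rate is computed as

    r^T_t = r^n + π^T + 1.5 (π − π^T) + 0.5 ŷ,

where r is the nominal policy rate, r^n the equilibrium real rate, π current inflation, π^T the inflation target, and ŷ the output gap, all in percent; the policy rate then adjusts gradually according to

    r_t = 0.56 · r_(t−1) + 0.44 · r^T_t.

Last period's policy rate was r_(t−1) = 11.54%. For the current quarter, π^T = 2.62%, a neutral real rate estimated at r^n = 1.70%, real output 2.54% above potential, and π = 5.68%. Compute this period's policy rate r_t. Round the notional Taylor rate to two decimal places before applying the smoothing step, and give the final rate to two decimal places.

Output 2.54% above potential → ŷ = 2.54.
r^T_t = 1.70 + 2.62 + 1.5 × (5.68 − 2.62) + 0.5 × 2.54
   = 1.70 + 2.62 + 4.59 + 1.27 = 10.18
r_t = 0.56 × 11.54 + 0.44 × 10.18 = 6.4624 + 4.4792 = 10.94

10.94%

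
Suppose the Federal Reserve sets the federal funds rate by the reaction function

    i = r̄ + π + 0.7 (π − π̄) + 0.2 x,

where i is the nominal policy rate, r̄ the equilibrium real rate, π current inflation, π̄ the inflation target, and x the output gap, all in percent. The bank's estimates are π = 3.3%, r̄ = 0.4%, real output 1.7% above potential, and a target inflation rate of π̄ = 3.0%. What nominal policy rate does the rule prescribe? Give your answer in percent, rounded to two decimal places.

4.25%

Output 1.7% above potential → x = 1.7.
i = 0.4 + 3.3 + 0.7 × (3.3 − 3.0) + 0.2 × 1.7
   = 0.4 + 3.3 + 0.21 + 0.34 = 4.25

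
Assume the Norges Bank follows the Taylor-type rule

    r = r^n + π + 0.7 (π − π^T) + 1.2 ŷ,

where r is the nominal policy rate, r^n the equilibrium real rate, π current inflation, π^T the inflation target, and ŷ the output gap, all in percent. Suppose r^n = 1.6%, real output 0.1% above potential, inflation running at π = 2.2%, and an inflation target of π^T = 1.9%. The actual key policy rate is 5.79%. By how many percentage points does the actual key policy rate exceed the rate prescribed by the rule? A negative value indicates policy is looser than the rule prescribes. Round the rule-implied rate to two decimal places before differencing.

1.66 pp

Output 0.1% above potential → ŷ = 0.1.
r = 1.6 + 2.2 + 0.7 × (2.2 − 1.9) + 1.2 × 0.1
   = 1.6 + 2.2 + 0.21 + 0.12 = 4.13
Deviation = 5.79 − 4.13 = 1.66 pp.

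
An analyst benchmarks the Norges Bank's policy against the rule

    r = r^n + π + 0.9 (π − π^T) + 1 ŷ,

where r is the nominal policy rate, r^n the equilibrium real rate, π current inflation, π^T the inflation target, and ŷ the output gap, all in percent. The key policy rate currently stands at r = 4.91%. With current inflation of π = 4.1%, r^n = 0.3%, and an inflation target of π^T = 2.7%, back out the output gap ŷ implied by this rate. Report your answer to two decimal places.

-0.75%

1 ŷ = 4.91 − 0.3 − 4.1 − 0.9 × (4.1 − 2.7) = -0.75
ŷ = -0.75 / 1 = -0.75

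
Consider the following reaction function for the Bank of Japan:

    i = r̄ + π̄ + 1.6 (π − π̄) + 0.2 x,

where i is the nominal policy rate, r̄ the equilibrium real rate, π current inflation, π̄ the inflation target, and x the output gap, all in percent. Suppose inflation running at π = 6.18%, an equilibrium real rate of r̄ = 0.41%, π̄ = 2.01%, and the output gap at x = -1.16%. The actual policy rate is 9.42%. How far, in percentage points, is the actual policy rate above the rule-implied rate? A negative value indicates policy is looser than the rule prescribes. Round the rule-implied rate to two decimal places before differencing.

0.56 pp

i = 0.41 + 2.01 + 1.6 × (6.18 − 2.01) + 0.2 × (-1.16)
   = 0.41 + 2.01 + 6.672 − 0.232 = 8.86
Deviation = 9.42 − 8.86 = 0.56 pp.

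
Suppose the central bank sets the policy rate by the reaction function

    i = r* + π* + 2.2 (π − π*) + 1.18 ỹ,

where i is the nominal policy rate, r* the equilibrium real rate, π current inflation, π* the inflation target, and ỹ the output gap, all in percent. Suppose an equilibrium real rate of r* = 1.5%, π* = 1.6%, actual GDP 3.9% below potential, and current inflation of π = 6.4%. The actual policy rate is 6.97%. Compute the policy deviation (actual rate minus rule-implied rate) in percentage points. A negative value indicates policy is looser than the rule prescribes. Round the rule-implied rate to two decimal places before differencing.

Output 3.9% below potential → ỹ = -3.9.
i = 1.5 + 1.6 + 2.2 × (6.4 − 1.6) + 1.18 × (-3.9)
   = 1.5 + 1.6 + 10.56 − 4.602 = 9.06
Deviation = 6.97 − 9.06 = -2.09 pp.

-2.09 pp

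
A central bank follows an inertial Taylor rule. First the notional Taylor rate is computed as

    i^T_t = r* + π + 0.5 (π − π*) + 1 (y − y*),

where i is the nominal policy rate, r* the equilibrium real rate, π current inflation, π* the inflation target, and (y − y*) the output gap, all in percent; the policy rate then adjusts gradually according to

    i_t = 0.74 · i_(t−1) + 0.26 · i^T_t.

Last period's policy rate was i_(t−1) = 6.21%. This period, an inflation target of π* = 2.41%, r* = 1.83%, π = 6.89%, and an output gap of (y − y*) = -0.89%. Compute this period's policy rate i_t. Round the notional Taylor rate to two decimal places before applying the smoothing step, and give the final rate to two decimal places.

7.21%

i^T_t = 1.83 + 6.89 + 0.5 × (6.89 − 2.41) + 1 × (-0.89)
   = 1.83 + 6.89 + 2.24 − 0.89 = 10.07
i_t = 0.74 × 6.21 + 0.26 × 10.07 = 4.5954 + 2.6182 = 7.21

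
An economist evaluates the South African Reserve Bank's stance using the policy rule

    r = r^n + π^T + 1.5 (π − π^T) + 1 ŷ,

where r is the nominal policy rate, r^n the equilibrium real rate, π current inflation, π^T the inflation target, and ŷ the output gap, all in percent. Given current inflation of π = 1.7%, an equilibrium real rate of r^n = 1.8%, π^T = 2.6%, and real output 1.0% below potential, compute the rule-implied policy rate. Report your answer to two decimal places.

Output 1.0% below potential → ŷ = -1.0.
r = 1.8 + 2.6 + 1.5 × (1.7 − 2.6) + 1 × (-1.0)
   = 1.8 + 2.6 − 1.35 − 1 = 2.05

2.05%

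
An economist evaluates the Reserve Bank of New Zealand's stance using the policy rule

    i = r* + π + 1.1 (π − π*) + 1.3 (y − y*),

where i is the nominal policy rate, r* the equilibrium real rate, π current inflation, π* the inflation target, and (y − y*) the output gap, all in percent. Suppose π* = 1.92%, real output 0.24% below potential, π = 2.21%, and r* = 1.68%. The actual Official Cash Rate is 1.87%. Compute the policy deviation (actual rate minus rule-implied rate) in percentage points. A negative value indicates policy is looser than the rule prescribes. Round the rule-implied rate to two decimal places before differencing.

Output 0.24% below potential → (y − y*) = -0.24.
i = 1.68 + 2.21 + 1.1 × (2.21 − 1.92) + 1.3 × (-0.24)
   = 1.68 + 2.21 + 0.319 − 0.312 = 3.90
Deviation = 1.87 − 3.90 = -2.03 pp.

-2.03 pp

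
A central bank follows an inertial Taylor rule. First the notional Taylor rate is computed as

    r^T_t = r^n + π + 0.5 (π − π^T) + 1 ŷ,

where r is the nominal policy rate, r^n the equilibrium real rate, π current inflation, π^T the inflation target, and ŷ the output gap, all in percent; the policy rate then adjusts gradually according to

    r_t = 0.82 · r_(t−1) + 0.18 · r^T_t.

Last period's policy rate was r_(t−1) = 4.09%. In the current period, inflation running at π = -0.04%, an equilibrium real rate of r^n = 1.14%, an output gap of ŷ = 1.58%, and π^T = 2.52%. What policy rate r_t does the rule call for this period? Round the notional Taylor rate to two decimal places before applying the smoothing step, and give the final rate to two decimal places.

r^T_t = 1.14 + (-0.04) + 0.5 × (-0.04 − 2.52) + 1 × 1.58
   = 1.14 − 0.04 − 1.28 + 1.58 = 1.40
r_t = 0.82 × 4.09 + 0.18 × 1.40 = 3.3538 + 0.252 = 3.61

3.61%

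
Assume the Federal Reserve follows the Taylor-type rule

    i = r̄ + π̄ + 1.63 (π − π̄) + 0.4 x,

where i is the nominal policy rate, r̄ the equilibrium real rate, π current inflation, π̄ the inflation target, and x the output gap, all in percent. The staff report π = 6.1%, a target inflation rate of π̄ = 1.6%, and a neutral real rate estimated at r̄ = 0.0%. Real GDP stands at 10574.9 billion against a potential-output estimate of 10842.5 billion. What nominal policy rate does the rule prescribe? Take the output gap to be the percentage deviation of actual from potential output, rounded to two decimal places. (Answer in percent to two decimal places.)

Output gap = 100 × (10574.9 − 10842.5) / 10842.5 = -2.47%.
i = 0.00 + 1.60 + 1.63 × (6.10 − 1.60) + 0.4 × (-2.47)
   = 0.00 + 1.6 + 7.335 − 0.988 = 7.95

7.95%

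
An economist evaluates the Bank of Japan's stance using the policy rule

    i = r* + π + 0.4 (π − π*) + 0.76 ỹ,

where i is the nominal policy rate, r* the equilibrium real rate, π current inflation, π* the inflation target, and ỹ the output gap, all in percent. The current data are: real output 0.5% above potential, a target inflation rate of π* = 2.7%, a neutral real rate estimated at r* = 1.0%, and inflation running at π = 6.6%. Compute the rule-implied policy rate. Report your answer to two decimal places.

9.54%

Output 0.5% above potential → ỹ = 0.5.
i = 1.0 + 6.6 + 0.4 × (6.6 − 2.7) + 0.76 × 0.5
   = 1.0 + 6.6 + 1.56 + 0.38 = 9.54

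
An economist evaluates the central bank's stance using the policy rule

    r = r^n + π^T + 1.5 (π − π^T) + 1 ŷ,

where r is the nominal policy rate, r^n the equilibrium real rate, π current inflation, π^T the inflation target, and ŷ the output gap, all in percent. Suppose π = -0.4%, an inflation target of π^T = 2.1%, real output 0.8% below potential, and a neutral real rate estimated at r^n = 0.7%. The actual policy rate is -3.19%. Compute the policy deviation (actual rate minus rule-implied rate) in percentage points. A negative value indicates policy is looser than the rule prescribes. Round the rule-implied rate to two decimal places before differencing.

Output 0.8% below potential → ŷ = -0.8.
r = 0.7 + 2.1 + 1.5 × (-0.4 − 2.1) + 1 × (-0.8)
   = 0.7 + 2.1 − 3.75 − 0.8 = -1.75
Deviation = -3.19 − (-1.75) = -1.44 pp.

-1.44 pp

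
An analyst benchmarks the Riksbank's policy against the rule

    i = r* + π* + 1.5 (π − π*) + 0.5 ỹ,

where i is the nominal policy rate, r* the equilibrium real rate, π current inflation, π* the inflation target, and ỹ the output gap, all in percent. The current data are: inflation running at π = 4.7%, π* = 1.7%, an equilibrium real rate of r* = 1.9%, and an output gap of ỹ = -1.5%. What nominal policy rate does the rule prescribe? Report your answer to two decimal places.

7.35%

i = 1.9 + 1.7 + 1.5 × (4.7 − 1.7) + 0.5 × (-1.5)
   = 1.9 + 1.7 + 4.5 − 0.75 = 7.35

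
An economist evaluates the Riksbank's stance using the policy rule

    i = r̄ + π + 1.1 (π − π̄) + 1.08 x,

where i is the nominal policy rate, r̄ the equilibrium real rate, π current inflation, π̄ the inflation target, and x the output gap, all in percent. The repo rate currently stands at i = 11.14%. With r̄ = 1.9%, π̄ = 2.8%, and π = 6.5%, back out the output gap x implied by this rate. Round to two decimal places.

1.08 x = 11.14 − 1.9 − 6.5 − 1.1 × (6.5 − 2.8) = -1.33
x = -1.33 / 1.08 = -1.23

-1.23%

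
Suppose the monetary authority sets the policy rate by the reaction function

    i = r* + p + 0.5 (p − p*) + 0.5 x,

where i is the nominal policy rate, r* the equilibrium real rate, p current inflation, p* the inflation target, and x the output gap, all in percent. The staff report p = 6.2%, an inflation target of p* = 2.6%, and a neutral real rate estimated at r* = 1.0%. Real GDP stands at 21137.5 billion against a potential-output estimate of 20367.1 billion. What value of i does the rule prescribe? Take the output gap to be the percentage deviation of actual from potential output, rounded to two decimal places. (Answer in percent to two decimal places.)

10.89%

Output gap = 100 × (21137.5 − 20367.1) / 20367.1 = 3.78%.
i = 1.00 + 6.20 + 0.5 × (6.20 − 2.60) + 0.5 × 3.78
   = 1.00 + 6.2 + 1.8 + 1.89 = 10.89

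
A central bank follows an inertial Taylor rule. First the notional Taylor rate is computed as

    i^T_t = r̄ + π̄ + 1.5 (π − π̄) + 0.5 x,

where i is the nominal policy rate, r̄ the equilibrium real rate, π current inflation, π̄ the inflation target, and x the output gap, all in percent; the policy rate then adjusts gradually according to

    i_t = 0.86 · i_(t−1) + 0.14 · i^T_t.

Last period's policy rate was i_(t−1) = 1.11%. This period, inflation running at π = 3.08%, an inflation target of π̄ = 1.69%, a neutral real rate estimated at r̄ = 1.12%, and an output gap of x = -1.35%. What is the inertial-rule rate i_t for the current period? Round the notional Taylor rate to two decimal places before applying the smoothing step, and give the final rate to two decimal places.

1.55%

i^T_t = 1.12 + 1.69 + 1.5 × (3.08 − 1.69) + 0.5 × (-1.35)
   = 1.12 + 1.69 + 2.085 − 0.675 = 4.22
i_t = 0.86 × 1.11 + 0.14 × 4.22 = 0.9546 + 0.5908 = 1.55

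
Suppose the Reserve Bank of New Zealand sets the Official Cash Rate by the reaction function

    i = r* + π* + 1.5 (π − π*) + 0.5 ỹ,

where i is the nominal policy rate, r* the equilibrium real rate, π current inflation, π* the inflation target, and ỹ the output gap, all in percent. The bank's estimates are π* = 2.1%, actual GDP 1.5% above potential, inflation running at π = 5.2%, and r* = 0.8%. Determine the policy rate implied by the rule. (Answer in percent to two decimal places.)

Output 1.5% above potential → ỹ = 1.5.
i = 0.8 + 2.1 + 1.5 × (5.2 − 2.1) + 0.5 × 1.5
   = 0.8 + 2.1 + 4.65 + 0.75 = 8.30

8.30%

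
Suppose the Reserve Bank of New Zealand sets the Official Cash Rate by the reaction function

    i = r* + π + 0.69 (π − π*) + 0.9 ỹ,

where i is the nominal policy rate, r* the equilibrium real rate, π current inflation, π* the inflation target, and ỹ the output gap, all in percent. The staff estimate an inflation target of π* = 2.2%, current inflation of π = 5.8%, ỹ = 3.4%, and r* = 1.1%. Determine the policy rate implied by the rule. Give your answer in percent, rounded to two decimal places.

12.44%

i = 1.1 + 5.8 + 0.69 × (5.8 − 2.2) + 0.9 × 3.4
   = 1.1 + 5.8 + 2.484 + 3.06 = 12.44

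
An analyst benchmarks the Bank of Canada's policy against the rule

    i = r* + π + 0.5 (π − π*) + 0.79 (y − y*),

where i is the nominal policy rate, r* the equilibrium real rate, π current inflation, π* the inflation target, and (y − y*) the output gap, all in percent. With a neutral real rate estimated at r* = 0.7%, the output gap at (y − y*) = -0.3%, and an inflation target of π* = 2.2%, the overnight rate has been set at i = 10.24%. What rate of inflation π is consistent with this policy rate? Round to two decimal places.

Collecting π: i = r* + (1 + 0.5) π − 0.5 π* + 0.79 (y − y*)
1.5 π = 10.24 − 0.7 + 0.5 × 2.2 − 0.79 × (-0.3) = 10.877
π = 10.877 / 1.5 = 7.25

7.25%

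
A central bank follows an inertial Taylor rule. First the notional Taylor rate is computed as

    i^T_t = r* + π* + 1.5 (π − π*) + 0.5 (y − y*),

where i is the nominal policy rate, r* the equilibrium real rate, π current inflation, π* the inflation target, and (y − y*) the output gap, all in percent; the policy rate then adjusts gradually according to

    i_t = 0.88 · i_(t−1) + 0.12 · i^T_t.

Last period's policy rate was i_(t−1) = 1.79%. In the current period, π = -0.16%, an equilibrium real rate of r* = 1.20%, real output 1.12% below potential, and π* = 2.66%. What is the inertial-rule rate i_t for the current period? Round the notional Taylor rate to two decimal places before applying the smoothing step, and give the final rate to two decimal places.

Output 1.12% below potential → (y − y*) = -1.12.
i^T_t = 1.20 + 2.66 + 1.5 × (-0.16 − 2.66) + 0.5 × (-1.12)
   = 1.20 + 2.66 − 4.23 − 0.56 = -0.93
i_t = 0.88 × 1.79 + 0.12 × (-0.93) = 1.5752 − 0.1116 = 1.46

1.46%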